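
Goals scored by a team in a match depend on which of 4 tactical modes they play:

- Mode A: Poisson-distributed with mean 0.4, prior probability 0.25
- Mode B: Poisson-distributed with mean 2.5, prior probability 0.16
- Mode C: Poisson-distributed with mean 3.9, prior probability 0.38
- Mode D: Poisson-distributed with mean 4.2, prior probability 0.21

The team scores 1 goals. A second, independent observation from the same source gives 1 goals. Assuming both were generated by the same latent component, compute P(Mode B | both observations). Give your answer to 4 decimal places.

0.2414

The responsibility of component k is π_k f_k(x) divided by Σ_j π_j f_j(x).
Since both observations come from the same component, the likelihood for component k is f_k(x₁)·f_k(x₂).
  f_A = [e^(−0.4)·0.4^1/1! = 0.268128] × [0.268128] = 0.0718926
  f_B = [e^(−2.5)·2.5^1/1! = 0.205212] × [0.205212] = 0.0421122
  f_C = [e^(−3.9)·3.9^1/1! = 0.0789435] × [0.0789435] = 0.00623207
  f_D = [e^(−4.2)·4.2^1/1! = 0.0629814] × [0.0629814] = 0.00396666
Weight by the priors:
  π_A·f_A = 0.25 × 0.0718926 = 0.0179732
  π_B·f_B = 0.16 × 0.0421122 = 0.00673795
  π_C·f_C = 0.38 × 0.00623207 = 0.00236819
  π_D·f_D = 0.21 × 0.00396666 = 0.000832999
Normaliser: 0.0179732 + 0.00673795 + 0.00236819 + 0.000832999 = 0.0279123
P(Mode B | x₁, x₂) ≈ 0.2414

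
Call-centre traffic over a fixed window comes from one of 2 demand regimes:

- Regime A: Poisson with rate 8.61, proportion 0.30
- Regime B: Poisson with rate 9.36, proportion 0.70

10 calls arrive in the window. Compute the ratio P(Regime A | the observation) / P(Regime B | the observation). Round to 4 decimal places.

0.3936

Only the two components matter; the odds are (π_i f_i(x)) / (π_j f_j(x)).
Poisson probabilities:
  f_A = e^(−8.61)·8.61^10/10! = 0.112459
  f_B = e^(−9.36)·9.36^10/10! = 0.122461
0.0337376 / 0.085723 ≈ 0.3936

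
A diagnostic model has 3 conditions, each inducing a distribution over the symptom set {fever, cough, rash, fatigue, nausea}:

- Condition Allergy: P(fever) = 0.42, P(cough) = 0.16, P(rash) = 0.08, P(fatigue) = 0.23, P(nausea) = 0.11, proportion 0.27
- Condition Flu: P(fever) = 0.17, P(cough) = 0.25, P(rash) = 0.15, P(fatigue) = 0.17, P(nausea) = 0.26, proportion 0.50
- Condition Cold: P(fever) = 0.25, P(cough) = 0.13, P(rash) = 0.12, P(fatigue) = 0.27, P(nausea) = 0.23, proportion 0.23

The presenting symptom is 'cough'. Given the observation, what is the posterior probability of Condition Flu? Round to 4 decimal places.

0.6310

Apply Bayes' rule: the posterior for each component is proportional to its prior times its likelihood at x.
Evaluate each component's likelihood at the observed value:
  f_Allergy = P(cough | comp) = 0.16
  f_Flu = P(cough | comp) = 0.25
  f_Cold = P(cough | comp) = 0.13
Prior × likelihood for each component:
  P(Z=Allergy)·f_Allergy = 0.27 × 0.16 = 0.0432
  P(Z=Flu)·f_Flu = 0.50 × 0.25 = 0.125
  P(Z=Cold)·f_Cold = 0.23 × 0.13 = 0.0299
Evidence: 0.0432 + 0.125 + 0.0299 = 0.1981
P(Condition Flu | x) ≈ 0.6310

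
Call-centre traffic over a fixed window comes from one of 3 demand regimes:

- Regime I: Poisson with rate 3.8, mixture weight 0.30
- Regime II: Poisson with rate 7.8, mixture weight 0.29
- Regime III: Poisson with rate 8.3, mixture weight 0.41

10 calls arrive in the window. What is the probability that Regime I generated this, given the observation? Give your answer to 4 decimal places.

0.0161

The responsibility of component k is π_k f_k(x) divided by Σ_j π_j f_j(x).
Poisson probabilities:
  f_I = 0.00387038
  f_II = 0.0941209
  f_III = 0.106261
Weight by the priors:
  π_I·f_I = 0.30 × 0.00387038 = 0.00116111
  π_II·f_II = 0.29 × 0.0941209 = 0.0272951
  π_III·f_III = 0.41 × 0.106261 = 0.043567
Marginal: 0.00116111 + 0.0272951 + 0.043567 = 0.0720232
P(Regime I | data) = 0.00116111 / 0.0720232 ≈ 0.0161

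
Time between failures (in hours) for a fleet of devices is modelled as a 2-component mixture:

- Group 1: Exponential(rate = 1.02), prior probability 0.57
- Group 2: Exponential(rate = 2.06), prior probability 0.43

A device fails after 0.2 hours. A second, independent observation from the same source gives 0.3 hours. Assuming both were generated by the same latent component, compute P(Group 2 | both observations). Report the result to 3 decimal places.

Posterior ∝ prior × likelihood, so P(k | x) ∝ P(Z=k) f_k(x); normalise over all components.
Since both observations come from the same component, the likelihood for component k is f_k(x₁)·f_k(x₂).
  p_1 = [1.02·e^(−1.02·0.2) = 1.02·e^(−0.2040) = 0.831772] × [0.751114] = 0.624756
  p_2 = [2.06·e^(−2.06·0.2) = 2.06·e^(−0.4120) = 1.36439] × [1.11038] = 1.51499
Multiply by the mixture weights:
  P(Z=1)·p_1 = 0.57 × 0.624756 = 0.356111
  P(Z=2)·p_2 = 0.43 × 1.51499 = 0.651448
Normaliser: 0.356111 + 0.651448 = 1.00756
Responsibility of Group 2: 0.651448 / 1.00756 ≈ 0.647

0.647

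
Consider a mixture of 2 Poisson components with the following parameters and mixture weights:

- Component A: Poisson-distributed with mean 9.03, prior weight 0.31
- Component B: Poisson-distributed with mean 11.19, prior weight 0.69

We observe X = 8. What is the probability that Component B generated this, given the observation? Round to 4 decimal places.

Apply Bayes' rule: the posterior for each component is proportional to its prior times its likelihood at x.
Component likelihoods at x = 8:
  p_A = 0.131311
  p_B = 0.0842102
Prior × likelihood for each component:
  w_A·p_A = 0.31 × 0.131311 = 0.0407065
  w_B·p_B = 0.69 × 0.0842102 = 0.0581051
Denominator: 0.0407065 + 0.0581051 = 0.0988116
So the posterior for Component B is 0.0581051 / 0.0988116 ≈ 0.5880.

0.5880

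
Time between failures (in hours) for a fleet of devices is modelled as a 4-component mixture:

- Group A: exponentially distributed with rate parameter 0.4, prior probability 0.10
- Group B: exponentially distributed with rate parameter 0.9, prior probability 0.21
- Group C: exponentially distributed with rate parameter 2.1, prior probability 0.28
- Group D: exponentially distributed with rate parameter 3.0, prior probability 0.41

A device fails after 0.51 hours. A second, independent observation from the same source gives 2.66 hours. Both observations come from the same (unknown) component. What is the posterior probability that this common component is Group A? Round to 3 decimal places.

By Bayes' theorem, P(k | x) = π_k f_k(x) / Σ_j π_j f_j(x).
Since both observations come from the same component, the likelihood for component k is f_k(x₁)·f_k(x₂).
  p_A = [0.4·e^(−0.4·0.51) = 0.4·e^(−0.2040) = 0.326185] × [0.138029] = 0.045023
  p_B = [0.9·e^(−0.9·0.51) = 0.9·e^(−0.4590) = 0.568724] × [0.0821375] = 0.0467135
  p_C = [2.1·e^(−2.1·0.51) = 2.1·e^(−1.0710) = 0.719598] × [0.007875] = 0.00566683
  p_D = [3.0·e^(−3.0·0.51) = 3.0·e^(−1.5300) = 0.649607] × [0.00102672] = 0.000666963
Multiply by the mixture weights:
  π_A·p_A = 0.10 × 0.045023 = 0.0045023
  π_B·p_B = 0.21 × 0.0467135 = 0.00980985
  π_C·p_C = 0.28 × 0.00566683 = 0.00158671
  π_D·p_D = 0.41 × 0.000666963 = 0.000273455
Sum: 0.0045023 + 0.00980985 + 0.00158671 + 0.000273455 = 0.0161723
So the posterior for Group A is 0.0045023 / 0.0161723 ≈ 0.278.

0.278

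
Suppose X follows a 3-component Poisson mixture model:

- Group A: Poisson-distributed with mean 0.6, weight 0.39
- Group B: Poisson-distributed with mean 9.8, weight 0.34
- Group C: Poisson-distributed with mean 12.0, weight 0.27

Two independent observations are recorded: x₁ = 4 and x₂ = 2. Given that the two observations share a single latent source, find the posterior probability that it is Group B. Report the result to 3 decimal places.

P(component k | x) = w_k·f_k(x) / marginal(x), where marginal(x) = Σ_j w_j·f_j(x).
Since both observations come from the same component, the likelihood for component k is f_k(x₁)·f_k(x₂).
  p_A = [0.00296358] × [0.0987861] = 0.000292761
  p_B = [0.0213112] × [0.00266279] = 5.67471e-05
  p_C = [0.0053086] × [0.000442383] = 2.34844e-06
Multiply by the mixture weights:
  w_A·p_A = 0.39 × 0.000292761 = 0.000114177
  w_B·p_B = 0.34 × 5.67471e-05 = 1.9294e-05
  w_C·p_C = 0.27 × 2.34844e-06 = 6.34078e-07
Normaliser: 0.000114177 + 1.9294e-05 + 6.34078e-07 = 0.000134105
P(Group B | x₁, x₂) ≈ 0.144

0.144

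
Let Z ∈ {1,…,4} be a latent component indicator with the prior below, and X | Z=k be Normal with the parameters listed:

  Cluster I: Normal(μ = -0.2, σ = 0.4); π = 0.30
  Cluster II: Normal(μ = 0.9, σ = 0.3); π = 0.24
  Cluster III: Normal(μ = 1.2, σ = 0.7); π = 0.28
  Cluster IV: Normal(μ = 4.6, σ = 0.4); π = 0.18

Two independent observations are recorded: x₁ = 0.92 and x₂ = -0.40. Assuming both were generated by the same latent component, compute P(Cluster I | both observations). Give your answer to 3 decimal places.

0.458

Posterior ∝ prior × likelihood, so P(k | x) ∝ w_k f_k(x); normalise over all components.
Since both observations come from the same component, the likelihood for component k is f_k(x₁)·f_k(x₂).
  f_I = [0.0197886] × [0.880163] = 0.0174172
  f_II = [1.32686] × [0.000111236] = 0.000147594
  f_III = [0.5261] × [0.0418147] = 0.0219987
  f_IV = [4.16397e-19] × [1.1738e-34] = 4.88766e-53
Multiply by the mixture weights:
  w_I·f_I = 0.30 × 0.0174172 = 0.00522517
  w_II·f_II = 0.24 × 0.000147594 = 3.54227e-05
  w_III·f_III = 0.28 × 0.0219987 = 0.00615964
  w_IV·f_IV = 0.18 × 4.88766e-53 = 8.79779e-54
Marginal: 0.00522517 + 3.54227e-05 + 0.00615964 + 8.79779e-54 = 0.0114202
Responsibility of Cluster I: 0.00522517 / 0.0114202 ≈ 0.458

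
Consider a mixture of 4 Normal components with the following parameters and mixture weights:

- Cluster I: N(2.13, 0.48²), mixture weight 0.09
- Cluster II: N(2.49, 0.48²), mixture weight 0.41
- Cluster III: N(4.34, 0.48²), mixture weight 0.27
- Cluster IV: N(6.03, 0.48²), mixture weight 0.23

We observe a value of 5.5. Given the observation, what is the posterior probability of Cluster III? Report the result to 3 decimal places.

The responsibility of component k is π_k f_k(x) divided by Σ_j π_j f_j(x).
Evaluate each component's likelihood at the observed value:
  L_I = 1.64447e-11
  L_II = 2.40277e-09
  L_III = 0.0448197
  L_IV = 0.451779
Weight by the priors:
  π_I·L_I = 0.09 × 1.64447e-11 = 1.48002e-12
  π_II·L_II = 0.41 × 2.40277e-09 = 9.85135e-10
  π_III·L_III = 0.27 × 0.0448197 = 0.0121013
  π_IV·L_IV = 0.23 × 0.451779 = 0.103909
Marginal: 1.48002e-12 + 9.85135e-10 + 0.0121013 + 0.103909 = 0.116011
P(Cluster III | x) ≈ 0.104

0.104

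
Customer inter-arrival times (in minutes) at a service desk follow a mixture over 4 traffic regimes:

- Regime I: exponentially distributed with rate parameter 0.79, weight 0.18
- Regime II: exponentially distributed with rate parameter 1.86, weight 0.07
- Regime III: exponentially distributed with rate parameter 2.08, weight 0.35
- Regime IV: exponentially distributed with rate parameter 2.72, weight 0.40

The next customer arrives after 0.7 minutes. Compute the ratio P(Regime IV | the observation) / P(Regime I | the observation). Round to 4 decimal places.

1.9815

Only the two components matter; the odds are (π_i f_i(x)) / (π_j f_j(x)).
Component likelihoods at x = 0.7 minutes:
  L_I = 0.454425
  L_II = 0.505896
  L_III = 0.484988
  L_IV = 0.405203
0.162081 / 0.0817965 ≈ 1.9815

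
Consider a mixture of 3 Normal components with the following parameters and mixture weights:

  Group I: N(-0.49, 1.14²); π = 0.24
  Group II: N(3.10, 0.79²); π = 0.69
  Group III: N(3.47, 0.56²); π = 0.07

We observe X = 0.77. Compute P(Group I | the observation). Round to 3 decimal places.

P(component k | x) = π_k·f_k(x) / marginal(x), where marginal(x) = Σ_j π_j·f_j(x).
Normal densities:
  f_I = 0.189993
  f_II = 0.00652184
  f_III = 6.38087e-06
Unnormalised posteriors:
  π_I·f_I = 0.24 × 0.189993 = 0.0455982
  π_II·f_II = 0.69 × 0.00652184 = 0.00450007
  π_III·f_III = 0.07 × 6.38087e-06 = 4.46661e-07
Denominator: 0.0455982 + 0.00450007 + 4.46661e-07 = 0.0500987
P(Group I | data) = 0.0455982 / 0.0500987 ≈ 0.910

0.910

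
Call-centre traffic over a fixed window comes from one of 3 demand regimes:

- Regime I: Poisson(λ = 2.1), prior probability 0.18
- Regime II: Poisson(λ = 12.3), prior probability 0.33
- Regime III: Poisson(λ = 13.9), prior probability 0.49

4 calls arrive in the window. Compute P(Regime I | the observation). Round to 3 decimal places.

0.893

By Bayes' theorem, P(k | x) = w_k f_k(x) / Σ_j w_j f_j(x).
Component likelihoods at x = 4 calls:
  f_I = e^(−2.1)·2.1^4/4! = 0.099231
  f_II = e^(−12.3)·12.3^4/4! = 0.00434097
  f_III = e^(−13.9)·13.9^4/4! = 0.0014294
Weight by the priors:
  w_I·f_I = 0.18 × 0.099231 = 0.0178616
  w_II·f_II = 0.33 × 0.00434097 = 0.00143252
  w_III·f_III = 0.49 × 0.0014294 = 0.000700407
Sum: 0.0178616 + 0.00143252 + 0.000700407 = 0.0199945
So the posterior for Regime I is 0.0178616 / 0.0199945 ≈ 0.893.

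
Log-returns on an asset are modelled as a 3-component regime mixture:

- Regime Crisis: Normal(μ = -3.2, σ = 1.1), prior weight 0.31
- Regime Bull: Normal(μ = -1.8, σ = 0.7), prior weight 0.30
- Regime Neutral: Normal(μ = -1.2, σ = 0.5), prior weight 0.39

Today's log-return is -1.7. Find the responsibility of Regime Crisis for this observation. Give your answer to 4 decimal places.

0.1103

Posterior ∝ prior × likelihood, so P(k | x) ∝ π_k f_k(x); normalise over all components.
Component likelihoods at x = -1.7:
  p_Crisis = 0.14313
  p_Bull = 0.564132
  p_Neutral = 0.483941
Multiply by the mixture weights:
  π_Crisis·p_Crisis = 0.31 × 0.14313 = 0.0443704
  π_Bull·p_Bull = 0.30 × 0.564132 = 0.169239
  π_Neutral·p_Neutral = 0.39 × 0.483941 = 0.188737
Normaliser: 0.0443704 + 0.169239 + 0.188737 = 0.402347
P(Regime Crisis | data) ≈ 0.1103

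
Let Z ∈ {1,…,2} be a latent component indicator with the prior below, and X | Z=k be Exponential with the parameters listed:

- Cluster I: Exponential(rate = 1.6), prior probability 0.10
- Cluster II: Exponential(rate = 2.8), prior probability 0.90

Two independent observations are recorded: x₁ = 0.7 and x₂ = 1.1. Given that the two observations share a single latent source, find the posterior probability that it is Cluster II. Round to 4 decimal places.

0.7607

P(component k | x) = π_k·f_k(x) / marginal(x), where marginal(x) = Σ_j π_j·f_j(x).
Since both observations come from the same component, the likelihood for component k is f_k(x₁)·f_k(x₂).
  L_I = [1.6·e^(−1.6·0.7) = 1.6·e^(−1.1200) = 0.522048] × [0.275272] = 0.143705
  L_II = [2.8·e^(−2.8·0.7) = 2.8·e^(−1.9600) = 0.394404] × [0.128686] = 0.0507542
Prior × likelihood for each component:
  π_I·L_I = 0.10 × 0.143705 = 0.0143705
  π_II·L_II = 0.90 × 0.0507542 = 0.0456788
Denominator: 0.0143705 + 0.0456788 = 0.0600493
So the posterior for Cluster II is 0.0456788 / 0.0600493 ≈ 0.7607.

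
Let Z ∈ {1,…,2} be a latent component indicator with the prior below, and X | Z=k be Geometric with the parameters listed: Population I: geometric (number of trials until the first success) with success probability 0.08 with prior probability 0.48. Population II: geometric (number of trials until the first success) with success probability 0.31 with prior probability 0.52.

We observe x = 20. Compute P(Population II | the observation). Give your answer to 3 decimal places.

0.017

By Bayes' theorem, P(k | x) = P(Z=k) f_k(x) / Σ_j P(Z=j) f_j(x).
Evaluate each component's likelihood at the observed value:
  p_I = 0.08·(1−0.08)^19 = 0.08·0.205101 = 0.0164081
  p_II = 0.31·(1−0.31)^19 = 0.31·0.000867227 = 0.00026884
Prior × likelihood for each component:
  P(Z=I)·p_I = 0.48 × 0.0164081 = 0.0078759
  P(Z=II)·p_II = 0.52 × 0.00026884 = 0.000139797
Marginal: 0.0078759 + 0.000139797 = 0.00801569
Responsibility of Population II: 0.000139797 / 0.00801569 ≈ 0.017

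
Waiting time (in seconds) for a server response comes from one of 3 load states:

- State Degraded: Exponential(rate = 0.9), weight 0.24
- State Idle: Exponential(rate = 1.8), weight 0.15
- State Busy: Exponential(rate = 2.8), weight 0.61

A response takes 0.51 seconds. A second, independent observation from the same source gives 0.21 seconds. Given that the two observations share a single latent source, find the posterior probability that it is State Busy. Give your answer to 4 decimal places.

Posterior ∝ prior × likelihood, so P(k | x) ∝ w_k f_k(x); normalise over all components.
Since both observations come from the same component, the likelihood for component k is f_k(x₁)·f_k(x₂).
  p_Degraded = [0.9·e^(−0.9·0.51) = 0.9·e^(−0.4590) = 0.568724] × [0.745008] = 0.423704
  p_Idle = [1.8·e^(−1.8·0.51) = 1.8·e^(−0.9180) = 0.71877] × [1.23341] = 0.886542
  p_Busy = [2.8·e^(−2.8·0.51) = 2.8·e^(−1.4280) = 0.671406] × [1.55522] = 1.04419
Unnormalised posteriors:
  w_Degraded·p_Degraded = 0.24 × 0.423704 = 0.101689
  w_Idle·p_Idle = 0.15 × 0.886542 = 0.132981
  w_Busy·p_Busy = 0.61 × 1.04419 = 0.636954
Denominator: 0.101689 + 0.132981 + 0.636954 = 0.871624
P(State Busy | x₁, x₂) ≈ 0.7308

0.7308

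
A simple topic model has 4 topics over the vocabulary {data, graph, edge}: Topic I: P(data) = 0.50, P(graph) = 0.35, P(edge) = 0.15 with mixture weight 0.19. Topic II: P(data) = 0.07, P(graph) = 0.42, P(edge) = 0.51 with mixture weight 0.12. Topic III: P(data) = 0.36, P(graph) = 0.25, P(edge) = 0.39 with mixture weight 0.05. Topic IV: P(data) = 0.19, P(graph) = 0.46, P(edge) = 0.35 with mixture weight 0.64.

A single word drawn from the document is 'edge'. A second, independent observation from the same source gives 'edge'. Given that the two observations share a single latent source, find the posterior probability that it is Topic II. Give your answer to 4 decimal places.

Apply Bayes' rule: the posterior for each component is proportional to its prior times its likelihood at x.
Since both observations come from the same component, the likelihood for component k is f_k(x₁)·f_k(x₂).
  L_I = [0.15] × [0.15] = 0.0225
  L_II = [0.51] × [0.51] = 0.2601
  L_III = [0.39] × [0.39] = 0.1521
  L_IV = [0.35] × [0.35] = 0.1225
Unnormalised posteriors:
  w_I·L_I = 0.19 × 0.0225 = 0.004275
  w_II·L_II = 0.12 × 0.2601 = 0.031212
  w_III·L_III = 0.05 × 0.1521 = 0.007605
  w_IV·L_IV = 0.64 × 0.1225 = 0.0784
Marginal: 0.004275 + 0.031212 + 0.007605 + 0.0784 = 0.121492
So the posterior for Topic II is 0.031212 / 0.121492 ≈ 0.2569.

0.2569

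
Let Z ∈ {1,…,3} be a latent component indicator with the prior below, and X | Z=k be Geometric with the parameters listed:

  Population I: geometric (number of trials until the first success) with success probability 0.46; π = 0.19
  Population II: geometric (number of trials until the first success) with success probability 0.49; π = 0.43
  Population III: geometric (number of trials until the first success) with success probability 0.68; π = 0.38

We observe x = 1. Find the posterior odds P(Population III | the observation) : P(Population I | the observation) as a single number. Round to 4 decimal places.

The posterior odds equal the prior odds times the likelihood ratio: (P(Z=i)/P(Z=j))·(f_i(x)/f_j(x)).
Evaluate each component's likelihood at the observed value:
  f_I = 0.46·(1−0.46)^0 = 0.46·1 = 0.46
  f_II = 0.49·(1−0.49)^0 = 0.49·1 = 0.49
  f_III = 0.68·(1−0.68)^0 = 0.68·1 = 0.68
0.2584 / 0.0874 ≈ 2.9565

2.9565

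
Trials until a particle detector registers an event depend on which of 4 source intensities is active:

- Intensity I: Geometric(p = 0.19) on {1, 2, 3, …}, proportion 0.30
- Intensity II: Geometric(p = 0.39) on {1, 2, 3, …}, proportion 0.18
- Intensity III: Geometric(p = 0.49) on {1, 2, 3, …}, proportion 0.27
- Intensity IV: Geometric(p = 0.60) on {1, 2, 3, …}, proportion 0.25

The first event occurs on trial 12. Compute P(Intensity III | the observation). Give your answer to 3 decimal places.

0.013

The responsibility of component k is P(Z=k) f_k(x) divided by Σ_j P(Z=j) f_j(x).
Evaluate each component's likelihood at the observed value:
  f_I = 0.0187106
  f_II = 0.00169704
  f_III = 0.000297487
  f_IV = 2.51658e-05
Prior × likelihood for each component:
  P(Z=I)·f_I = 0.30 × 0.0187106 = 0.00561319
  P(Z=II)·f_II = 0.18 × 0.00169704 = 0.000305468
  P(Z=III)·f_III = 0.27 × 0.000297487 = 8.03215e-05
  P(Z=IV)·f_IV = 0.25 × 2.51658e-05 = 6.29146e-06
Normaliser: 0.00561319 + 0.000305468 + 8.03215e-05 + 6.29146e-06 = 0.00600527
Responsibility of Intensity III: 8.03215e-05 / 0.00600527 ≈ 0.013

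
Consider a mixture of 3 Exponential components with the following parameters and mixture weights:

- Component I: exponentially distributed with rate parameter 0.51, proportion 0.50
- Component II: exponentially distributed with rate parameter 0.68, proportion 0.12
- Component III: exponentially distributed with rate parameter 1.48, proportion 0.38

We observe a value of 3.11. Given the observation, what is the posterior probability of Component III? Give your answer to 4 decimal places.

0.0833

Apply Bayes' rule: the posterior for each component is proportional to its prior times its likelihood at x.
Exponential densities:
  p_I = 0.104408
  p_II = 0.082047
  p_III = 0.0148351
Weight by the priors:
  π_I·p_I = 0.50 × 0.104408 = 0.0522042
  π_II·p_II = 0.12 × 0.082047 = 0.00984565
  π_III·p_III = 0.38 × 0.0148351 = 0.00563735
Sum: 0.0522042 + 0.00984565 + 0.00563735 = 0.0676872
So the posterior for Component III is 0.00563735 / 0.0676872 ≈ 0.0833.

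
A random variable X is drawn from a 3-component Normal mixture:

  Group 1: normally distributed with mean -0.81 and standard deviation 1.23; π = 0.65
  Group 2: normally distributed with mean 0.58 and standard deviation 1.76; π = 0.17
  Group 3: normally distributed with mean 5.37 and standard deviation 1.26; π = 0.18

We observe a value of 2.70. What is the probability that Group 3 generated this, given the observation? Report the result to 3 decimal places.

Posterior ∝ prior × likelihood, so P(k | x) ∝ P(Z=k) f_k(x); normalise over all components.
Evaluate each component's likelihood at the observed value:
  f_1 = 0.00552962
  f_2 = 0.109732
  f_3 = 0.0335328
Multiply by the mixture weights:
  P(Z=1)·f_1 = 0.65 × 0.00552962 = 0.00359425
  P(Z=2)·f_2 = 0.17 × 0.109732 = 0.0186544
  P(Z=3)·f_3 = 0.18 × 0.0335328 = 0.0060359
Sum: 0.00359425 + 0.0186544 + 0.0060359 = 0.0282845
Responsibility of Group 3: 0.0060359 / 0.0282845 ≈ 0.213

0.213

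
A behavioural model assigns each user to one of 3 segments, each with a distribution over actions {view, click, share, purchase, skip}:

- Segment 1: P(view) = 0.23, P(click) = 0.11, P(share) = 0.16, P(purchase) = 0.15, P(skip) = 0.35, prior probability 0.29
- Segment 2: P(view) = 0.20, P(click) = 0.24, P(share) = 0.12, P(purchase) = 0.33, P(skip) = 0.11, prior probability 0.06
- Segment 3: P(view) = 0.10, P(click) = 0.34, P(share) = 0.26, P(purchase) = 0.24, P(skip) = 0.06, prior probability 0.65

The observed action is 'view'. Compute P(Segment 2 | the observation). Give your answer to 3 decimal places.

P(component k | x) = π_k·f_k(x) / marginal(x), where marginal(x) = Σ_j π_j·f_j(x).
Categorical probabilities:
  L_1 = 0.23
  L_2 = 0.2
  L_3 = 0.1
Weight by the priors:
  π_1·L_1 = 0.29 × 0.23 = 0.0667
  π_2·L_2 = 0.06 × 0.2 = 0.012
  π_3·L_3 = 0.65 × 0.1 = 0.065
Evidence: 0.0667 + 0.012 + 0.065 = 0.1437
So the posterior for Segment 2 is 0.012 / 0.1437 ≈ 0.084.

0.084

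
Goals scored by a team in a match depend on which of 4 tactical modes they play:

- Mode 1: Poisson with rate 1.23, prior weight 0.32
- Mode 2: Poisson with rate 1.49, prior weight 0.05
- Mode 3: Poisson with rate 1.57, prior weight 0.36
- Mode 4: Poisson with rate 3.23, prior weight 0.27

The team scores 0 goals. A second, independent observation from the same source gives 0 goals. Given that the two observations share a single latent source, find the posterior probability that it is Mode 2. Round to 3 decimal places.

0.055

Apply Bayes' rule: the posterior for each component is proportional to its prior times its likelihood at x.
Since both observations come from the same component, the likelihood for component k is f_k(x₁)·f_k(x₂).
  f_1 = [0.292293] × [0.292293] = 0.085435
  f_2 = [0.225373] × [0.225373] = 0.0507928
  f_3 = [0.208045] × [0.208045] = 0.0432828
  f_4 = [0.0395575] × [0.0395575] = 0.0015648
Weight by the priors:
  P(Z=1)·f_1 = 0.32 × 0.085435 = 0.0273392
  P(Z=2)·f_2 = 0.05 × 0.0507928 = 0.00253964
  P(Z=3)·f_3 = 0.36 × 0.0432828 = 0.0155818
  P(Z=4)·f_4 = 0.27 × 0.0015648 = 0.000422495
Normaliser: 0.0273392 + 0.00253964 + 0.0155818 + 0.000422495 = 0.0458831
P(Mode 2 | x₁, x₂) = 0.00253964 / 0.0458831 ≈ 0.055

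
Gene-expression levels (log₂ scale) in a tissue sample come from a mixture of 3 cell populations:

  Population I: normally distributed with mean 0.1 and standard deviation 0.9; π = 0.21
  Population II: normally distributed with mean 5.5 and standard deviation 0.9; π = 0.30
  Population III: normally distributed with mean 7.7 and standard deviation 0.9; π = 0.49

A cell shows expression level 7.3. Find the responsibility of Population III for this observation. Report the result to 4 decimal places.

P(component k | x) = P(Z=k)·f_k(x) / marginal(x), where marginal(x) = Σ_j P(Z=j)·f_j(x).
Normal densities:
  f_I = 5.61363e-15
  f_II = 0.05999
  f_III = 0.401582
Multiply by the mixture weights:
  P(Z=I)·f_I = 0.21 × 5.61363e-15 = 1.17886e-15
  P(Z=II)·f_II = 0.30 × 0.05999 = 0.017997
  P(Z=III)·f_III = 0.49 × 0.401582 = 0.196775
Normaliser: 1.17886e-15 + 0.017997 + 0.196775 = 0.214772
P(Population III | 7.3) ≈ 0.9162

0.9162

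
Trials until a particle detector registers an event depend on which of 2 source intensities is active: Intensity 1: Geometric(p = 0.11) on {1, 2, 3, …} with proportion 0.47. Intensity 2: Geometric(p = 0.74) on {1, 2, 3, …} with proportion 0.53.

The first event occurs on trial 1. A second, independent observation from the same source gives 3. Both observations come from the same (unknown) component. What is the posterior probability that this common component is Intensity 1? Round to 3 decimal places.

Apply Bayes' rule: the posterior for each component is proportional to its prior times its likelihood at x.
Since both observations come from the same component, the likelihood for component k is f_k(x₁)·f_k(x₂).
  L_1 = [0.11] × [0.087131] = 0.00958441
  L_2 = [0.74] × [0.050024] = 0.0370178
Unnormalised posteriors:
  P(Z=1)·L_1 = 0.47 × 0.00958441 = 0.00450467
  P(Z=2)·L_2 = 0.53 × 0.0370178 = 0.0196194
Sum: 0.00450467 + 0.0196194 = 0.0241241
Responsibility of Intensity 1: 0.00450467 / 0.0241241 ≈ 0.187

0.187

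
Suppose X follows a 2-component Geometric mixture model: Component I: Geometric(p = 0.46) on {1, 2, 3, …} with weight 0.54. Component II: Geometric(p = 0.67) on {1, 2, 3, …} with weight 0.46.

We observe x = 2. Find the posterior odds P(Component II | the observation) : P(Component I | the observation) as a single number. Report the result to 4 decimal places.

The posterior odds equal the prior odds times the likelihood ratio: (π_i/π_j)·(f_i(x)/f_j(x)).
Geometric probabilities:
  f_I = 0.2484
  f_II = 0.2211
Posterior odds = (π_II·f_II) / (π_I·f_I) = (0.46·0.2211) / (0.54·0.2484) = 0.101706 / 0.134136 ≈ 0.7582

0.7582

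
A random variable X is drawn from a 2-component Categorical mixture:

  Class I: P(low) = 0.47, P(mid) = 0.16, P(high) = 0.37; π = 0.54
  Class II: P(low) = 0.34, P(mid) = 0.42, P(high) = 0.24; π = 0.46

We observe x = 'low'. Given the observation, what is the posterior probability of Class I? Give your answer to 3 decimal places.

By Bayes' theorem, P(k | x) = π_k f_k(x) / Σ_j π_j f_j(x).
Evaluate each component's likelihood at the observed value:
  f_I = 0.47
  f_II = 0.34
Multiply by the mixture weights:
  π_I·f_I = 0.54 × 0.47 = 0.2538
  π_II·f_II = 0.46 × 0.34 = 0.1564
Marginal: 0.2538 + 0.1564 = 0.4102
P(Class I | the observation) = 0.2538 / 0.4102 ≈ 0.619

0.619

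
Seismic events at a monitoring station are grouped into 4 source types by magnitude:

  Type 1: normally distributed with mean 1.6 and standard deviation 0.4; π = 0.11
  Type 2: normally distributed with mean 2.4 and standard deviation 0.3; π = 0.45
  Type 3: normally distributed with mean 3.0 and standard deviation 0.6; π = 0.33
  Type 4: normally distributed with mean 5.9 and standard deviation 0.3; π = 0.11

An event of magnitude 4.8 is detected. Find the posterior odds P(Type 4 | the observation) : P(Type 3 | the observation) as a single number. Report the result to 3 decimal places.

0.072

Only the two components matter; the odds are (π_i f_i(x)) / (π_j f_j(x)).
Component likelihoods at x = 4.8:
  p_1 = (1/(0.4·√(2π)))·exp(−(4.8−1.6)²/(2·0.4²)) = 0.997356·exp(-32.00000) = 1.26307e-14
  p_2 = (1/(0.3·√(2π)))·exp(−(4.8−2.4)²/(2·0.3²)) = 1.329808·exp(-32.00000) = 1.68409e-14
  p_3 = (1/(0.6·√(2π)))·exp(−(4.8−3.0)²/(2·0.6²)) = 0.664904·exp(-4.50000) = 0.00738641
  p_4 = (1/(0.3·√(2π)))·exp(−(4.8−5.9)²/(2·0.3²)) = 1.329808·exp(-6.72222) = 0.0016009
Posterior odds = (π_4·p_4) / (π_3·p_3) = (0.11·0.0016009) / (0.33·0.00738641) = 0.000176099 / 0.00243752 ≈ 0.072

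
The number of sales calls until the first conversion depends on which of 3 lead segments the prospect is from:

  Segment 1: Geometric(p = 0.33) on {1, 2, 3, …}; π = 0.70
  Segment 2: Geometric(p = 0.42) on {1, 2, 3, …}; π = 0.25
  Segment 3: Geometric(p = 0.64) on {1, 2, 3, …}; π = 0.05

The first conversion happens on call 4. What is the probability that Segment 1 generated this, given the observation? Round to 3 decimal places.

The responsibility of component k is w_k f_k(x) divided by Σ_j w_j f_j(x).
Geometric probabilities:
  L_1 = 0.0992518
  L_2 = 0.081947
  L_3 = 0.0298598
Multiply by the mixture weights:
  w_1·L_1 = 0.70 × 0.0992518 = 0.0694763
  w_2·L_2 = 0.25 × 0.081947 = 0.0204868
  w_3·L_3 = 0.05 × 0.0298598 = 0.00149299
Marginal: 0.0694763 + 0.0204868 + 0.00149299 = 0.091456
P(Segment 1 | the observation) = 0.0694763 / 0.091456 ≈ 0.760

0.760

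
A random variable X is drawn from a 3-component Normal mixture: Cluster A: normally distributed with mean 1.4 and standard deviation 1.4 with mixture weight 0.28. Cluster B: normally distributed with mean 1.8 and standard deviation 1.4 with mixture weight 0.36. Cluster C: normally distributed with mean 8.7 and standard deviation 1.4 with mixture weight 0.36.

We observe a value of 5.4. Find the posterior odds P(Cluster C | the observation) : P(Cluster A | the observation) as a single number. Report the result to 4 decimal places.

Only the two components matter; the odds are (π_i f_i(x)) / (π_j f_j(x)).
Normal densities:
  p_A = (1/(1.4·√(2π)))·exp(−(5.4−1.4)²/(2·1.4²)) = 0.284959·exp(-4.08163) = 0.00481007
  p_B = (1/(1.4·√(2π)))·exp(−(5.4−1.8)²/(2·1.4²)) = 0.284959·exp(-3.30612) = 0.010446
  p_C = (1/(1.4·√(2π)))·exp(−(5.4−8.7)²/(2·1.4²)) = 0.284959·exp(-2.77806) = 0.0177127
Odds = (0.36/0.28) × (0.0177127/0.00481007) = 1.28571 × 3.68242 ≈ 4.7345

4.7345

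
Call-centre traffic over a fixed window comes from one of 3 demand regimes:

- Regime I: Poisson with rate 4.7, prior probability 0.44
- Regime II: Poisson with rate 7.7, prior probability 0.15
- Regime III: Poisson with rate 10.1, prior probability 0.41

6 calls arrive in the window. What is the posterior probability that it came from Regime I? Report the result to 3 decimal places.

By Bayes' theorem, P(k | x) = P(Z=k) f_k(x) / Σ_j P(Z=j) f_j(x).
Poisson probabilities:
  L_I = e^(−4.7)·4.7^6/6! = 0.136167
  L_II = e^(−7.7)·7.7^6/6! = 0.131082
  L_III = e^(−10.1)·10.1^6/6! = 0.060565
Unnormalised posteriors:
  P(Z=I)·L_I = 0.44 × 0.136167 = 0.0599133
  P(Z=II)·L_II = 0.15 × 0.131082 = 0.0196624
  P(Z=III)·L_III = 0.41 × 0.060565 = 0.0248316
Sum: 0.0599133 + 0.0196624 + 0.0248316 = 0.104407
P(Regime I | x) ≈ 0.574

0.574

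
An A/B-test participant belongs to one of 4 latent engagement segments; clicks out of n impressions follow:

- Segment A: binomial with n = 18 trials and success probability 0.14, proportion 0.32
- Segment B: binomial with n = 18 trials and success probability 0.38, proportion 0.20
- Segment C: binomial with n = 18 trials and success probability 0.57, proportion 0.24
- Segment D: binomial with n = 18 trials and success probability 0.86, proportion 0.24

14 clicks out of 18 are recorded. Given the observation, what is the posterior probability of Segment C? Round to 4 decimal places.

0.2187

Apply Bayes' rule: the posterior for each component is proportional to its prior times its likelihood at x.
Component likelihoods at x = 14 clicks out of 18:
  f_A = C(18,14)·0.14^14·0.86^4 = 3060·1.1112e-12·0.547008 = 1.85998e-09
  f_B = C(18,14)·0.38^14·0.62^4 = 3060·1.30909e-06·0.147763 = 0.000591914
  f_C = C(18,14)·0.57^14·0.43^4 = 3060·0.000382162·0.034188 = 0.03998
  f_D = C(18,14)·0.86^14·0.14^4 = 3060·0.121054·0.00038416 = 0.142302
Weight by the priors:
  w_A·f_A = 0.32 × 1.85998e-09 = 5.95193e-10
  w_B·f_B = 0.20 × 0.000591914 = 0.000118383
  w_C·f_C = 0.24 × 0.03998 = 0.00959521
  w_D·f_D = 0.24 × 0.142302 = 0.0341525
Evidence: 5.95193e-10 + 0.000118383 + 0.00959521 + 0.0341525 = 0.0438661
P(Segment C | data) ≈ 0.2187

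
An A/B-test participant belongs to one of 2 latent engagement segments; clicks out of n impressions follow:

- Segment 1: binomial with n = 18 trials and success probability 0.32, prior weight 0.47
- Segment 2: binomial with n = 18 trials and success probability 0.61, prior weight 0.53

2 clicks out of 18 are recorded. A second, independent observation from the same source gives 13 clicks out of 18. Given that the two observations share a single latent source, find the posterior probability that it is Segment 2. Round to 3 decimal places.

0.133

P(component k | x) = π_k·f_k(x) / marginal(x), where marginal(x) = Σ_j π_j·f_j(x).
Since both observations come from the same component, the likelihood for component k is f_k(x₁)·f_k(x₂).
  L_1 = [C(18,2)·0.32^2·0.68^16 = 153·0.1024·0.00208998 = 0.0327442] × [0.000459593] = 1.5049e-05
  L_2 = [C(18,2)·0.61^2·0.39^16 = 153·0.3721·2.8644e-07 = 1.63074e-05] × [0.125167] = 2.04115e-06
Prior × likelihood for each component:
  π_1·L_1 = 0.47 × 1.5049e-05 = 7.07303e-06
  π_2·L_2 = 0.53 × 2.04115e-06 = 1.08181e-06
Denominator: 7.07303e-06 + 1.08181e-06 = 8.15484e-06
P(Segment 2 | x₁, x₂) = 1.08181e-06 / 8.15484e-06 ≈ 0.133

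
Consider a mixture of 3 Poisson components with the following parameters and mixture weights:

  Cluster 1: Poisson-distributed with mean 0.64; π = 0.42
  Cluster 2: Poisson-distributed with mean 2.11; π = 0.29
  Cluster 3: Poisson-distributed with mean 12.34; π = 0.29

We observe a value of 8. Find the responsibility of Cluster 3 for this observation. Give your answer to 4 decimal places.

P(component k | x) = P(Z=k)·f_k(x) / marginal(x), where marginal(x) = Σ_j P(Z=j)·f_j(x).
Evaluate each component's likelihood at the observed value:
  f_1 = e^(−0.64)·0.64^8/8! = 3.68104e-07
  f_2 = e^(−2.11)·2.11^8/8! = 0.00118135
  f_3 = e^(−12.34)·12.34^8/8! = 0.0583186
Multiply by the mixture weights:
  P(Z=1)·f_1 = 0.42 × 3.68104e-07 = 1.54604e-07
  P(Z=2)·f_2 = 0.29 × 0.00118135 = 0.000342591
  P(Z=3)·f_3 = 0.29 × 0.0583186 = 0.0169124
Normaliser: 1.54604e-07 + 0.000342591 + 0.0169124 = 0.0172551
Responsibility of Cluster 3: 0.0169124 / 0.0172551 ≈ 0.9801

0.9801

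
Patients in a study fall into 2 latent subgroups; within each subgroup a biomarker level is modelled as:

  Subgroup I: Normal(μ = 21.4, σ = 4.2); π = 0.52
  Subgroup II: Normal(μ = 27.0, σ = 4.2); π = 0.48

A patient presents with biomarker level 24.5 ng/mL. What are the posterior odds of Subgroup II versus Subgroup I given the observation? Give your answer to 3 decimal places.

1.015

The posterior odds equal the prior odds times the likelihood ratio: (π_i/π_j)·(f_i(x)/f_j(x)).
Normal densities:
  p_I = (1/(4.2·√(2π)))·exp(−(24.5−21.4)²/(2·4.2²)) = 0.094986·exp(-0.27239) = 0.0723373
  p_II = (1/(4.2·√(2π)))·exp(−(24.5−27.0)²/(2·4.2²)) = 0.094986·exp(-0.17715) = 0.0795653
Odds = (0.48/0.52) × (0.0795653/0.0723373) = 0.923077 × 1.09992 ≈ 1.015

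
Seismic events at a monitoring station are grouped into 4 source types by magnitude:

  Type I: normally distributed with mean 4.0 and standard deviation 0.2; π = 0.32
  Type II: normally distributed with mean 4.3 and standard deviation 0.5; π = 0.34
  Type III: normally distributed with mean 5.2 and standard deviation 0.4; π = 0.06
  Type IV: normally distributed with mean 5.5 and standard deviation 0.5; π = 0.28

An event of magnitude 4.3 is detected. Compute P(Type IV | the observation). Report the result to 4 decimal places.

By Bayes' theorem, P(k | x) = π_k f_k(x) / Σ_j π_j f_j(x).
Evaluate each component's likelihood at the observed value:
  L_I = (1/(0.2·√(2π)))·exp(−(4.3−4.0)²/(2·0.2²)) = 1.994711·exp(-1.12500) = 0.647588
  L_II = (1/(0.5·√(2π)))·exp(−(4.3−4.3)²/(2·0.5²)) = 0.797885·exp(-0.00000) = 0.797885
  L_III = (1/(0.4·√(2π)))·exp(−(4.3−5.2)²/(2·0.4²)) = 0.997356·exp(-2.53125) = 0.0793491
  L_IV = (1/(0.5·√(2π)))·exp(−(4.3−5.5)²/(2·0.5²)) = 0.797885·exp(-2.88000) = 0.0447891
Multiply by the mixture weights:
  π_I·L_I = 0.32 × 0.647588 = 0.207228
  π_II·L_II = 0.34 × 0.797885 = 0.271281
  π_III·L_III = 0.06 × 0.0793491 = 0.00476095
  π_IV·L_IV = 0.28 × 0.0447891 = 0.0125409
Marginal: 0.207228 + 0.271281 + 0.00476095 + 0.0125409 = 0.495811
Responsibility of Type IV: 0.0125409 / 0.495811 ≈ 0.0253

0.0253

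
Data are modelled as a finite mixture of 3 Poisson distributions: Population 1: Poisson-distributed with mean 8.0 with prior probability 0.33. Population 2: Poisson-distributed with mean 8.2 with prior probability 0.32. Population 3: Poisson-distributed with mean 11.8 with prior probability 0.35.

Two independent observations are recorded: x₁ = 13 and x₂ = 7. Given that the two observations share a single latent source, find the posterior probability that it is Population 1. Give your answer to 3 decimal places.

Posterior ∝ prior × likelihood, so P(k | x) ∝ π_k f_k(x); normalise over all components.
Since both observations come from the same component, the likelihood for component k is f_k(x₁)·f_k(x₂).
  f_1 = [e^(−8.0)·8.0^13/13! = 0.0296165] × [0.139587] = 0.00413406
  f_2 = [e^(−8.2)·8.2^13/13! = 0.033426] × [0.135848] = 0.00454085
  f_3 = [e^(−11.8)·11.8^13/13! = 0.103636] × [0.0474317] = 0.00491563
Multiply by the mixture weights:
  π_1·f_1 = 0.33 × 0.00413406 = 0.00136424
  π_2·f_2 = 0.32 × 0.00454085 = 0.00145307
  π_3·f_3 = 0.35 × 0.00491563 = 0.00172047
Normaliser: 0.00136424 + 0.00145307 + 0.00172047 = 0.00453778
Responsibility of Population 1: 0.00136424 / 0.00453778 ≈ 0.301

0.301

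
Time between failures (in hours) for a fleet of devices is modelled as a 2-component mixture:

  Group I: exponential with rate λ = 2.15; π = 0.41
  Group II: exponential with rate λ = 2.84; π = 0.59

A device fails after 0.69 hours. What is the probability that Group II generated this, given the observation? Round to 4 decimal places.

By Bayes' theorem, P(k | x) = π_k f_k(x) / Σ_j π_j f_j(x).
Component likelihoods at x = 0.69 hours:
  p_I = 2.15·e^(−2.15·0.69) = 2.15·e^(−1.4835) = 0.487711
  p_II = 2.84·e^(−2.84·0.69) = 2.84·e^(−1.9596) = 0.400198
Prior × likelihood for each component:
  π_I·p_I = 0.41 × 0.487711 = 0.199962
  π_II·p_II = 0.59 × 0.400198 = 0.236117
Evidence: 0.199962 + 0.236117 = 0.436078
So the posterior for Group II is 0.236117 / 0.436078 ≈ 0.5415.

0.5415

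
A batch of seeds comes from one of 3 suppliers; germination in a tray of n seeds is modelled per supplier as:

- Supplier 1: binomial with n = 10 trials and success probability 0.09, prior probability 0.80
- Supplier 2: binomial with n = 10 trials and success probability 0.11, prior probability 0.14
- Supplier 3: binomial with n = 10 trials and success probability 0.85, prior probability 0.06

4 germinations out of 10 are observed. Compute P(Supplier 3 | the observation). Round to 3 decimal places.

0.009

By Bayes' theorem, P(k | x) = w_k f_k(x) / Σ_j w_j f_j(x).
Binomial probabilities:
  L_1 = C(10,4)·0.09^4·0.91^6 = 210·6.561e-05·0.567869 = 0.00782416
  L_2 = C(10,4)·0.11^4·0.89^6 = 210·0.00014641·0.496981 = 0.0152802
  L_3 = C(10,4)·0.85^4·0.15^6 = 210·0.522006·1.13906e-05 = 0.00124866
Multiply by the mixture weights:
  w_1·L_1 = 0.80 × 0.00782416 = 0.00625933
  w_2·L_2 = 0.14 × 0.0152802 = 0.00213923
  w_3·L_3 = 0.06 × 0.00124866 = 7.49193e-05
Marginal: 0.00625933 + 0.00213923 + 7.49193e-05 = 0.00847348
So the posterior for Supplier 3 is 7.49193e-05 / 0.00847348 ≈ 0.009.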